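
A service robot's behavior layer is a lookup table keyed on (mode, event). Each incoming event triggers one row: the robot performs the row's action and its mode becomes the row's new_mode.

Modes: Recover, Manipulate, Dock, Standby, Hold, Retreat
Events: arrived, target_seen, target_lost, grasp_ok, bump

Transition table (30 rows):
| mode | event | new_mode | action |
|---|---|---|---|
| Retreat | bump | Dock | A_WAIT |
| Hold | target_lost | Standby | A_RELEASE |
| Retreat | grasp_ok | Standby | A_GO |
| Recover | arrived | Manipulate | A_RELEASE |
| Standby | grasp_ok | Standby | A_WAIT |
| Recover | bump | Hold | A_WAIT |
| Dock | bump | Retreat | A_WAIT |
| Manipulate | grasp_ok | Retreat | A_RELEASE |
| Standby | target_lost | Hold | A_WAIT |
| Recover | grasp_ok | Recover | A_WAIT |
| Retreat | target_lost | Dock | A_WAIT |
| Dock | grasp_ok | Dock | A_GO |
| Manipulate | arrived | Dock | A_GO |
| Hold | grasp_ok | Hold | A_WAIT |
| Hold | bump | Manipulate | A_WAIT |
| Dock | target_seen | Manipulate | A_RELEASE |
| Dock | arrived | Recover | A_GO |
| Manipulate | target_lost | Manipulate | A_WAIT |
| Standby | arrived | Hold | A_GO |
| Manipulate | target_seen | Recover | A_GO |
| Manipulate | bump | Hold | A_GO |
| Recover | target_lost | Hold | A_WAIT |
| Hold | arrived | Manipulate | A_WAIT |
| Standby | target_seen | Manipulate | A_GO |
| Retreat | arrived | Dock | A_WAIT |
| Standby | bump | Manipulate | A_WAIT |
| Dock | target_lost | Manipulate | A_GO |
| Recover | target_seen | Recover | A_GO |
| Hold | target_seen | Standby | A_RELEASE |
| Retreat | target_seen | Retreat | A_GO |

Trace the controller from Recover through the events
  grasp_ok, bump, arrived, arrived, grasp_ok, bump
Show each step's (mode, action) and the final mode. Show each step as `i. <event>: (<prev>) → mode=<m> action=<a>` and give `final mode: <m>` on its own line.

1. grasp_ok: (Recover) → mode=Recover action=A_WAIT
2. bump: (Recover) → mode=Hold action=A_WAIT
3. arrived: (Hold) → mode=Manipulate action=A_WAIT
4. arrived: (Manipulate) → mode=Dock action=A_GO
5. grasp_ok: (Dock) → mode=Dock action=A_GO
6. bump: (Dock) → mode=Retreat action=A_WAIT

final mode: Retreat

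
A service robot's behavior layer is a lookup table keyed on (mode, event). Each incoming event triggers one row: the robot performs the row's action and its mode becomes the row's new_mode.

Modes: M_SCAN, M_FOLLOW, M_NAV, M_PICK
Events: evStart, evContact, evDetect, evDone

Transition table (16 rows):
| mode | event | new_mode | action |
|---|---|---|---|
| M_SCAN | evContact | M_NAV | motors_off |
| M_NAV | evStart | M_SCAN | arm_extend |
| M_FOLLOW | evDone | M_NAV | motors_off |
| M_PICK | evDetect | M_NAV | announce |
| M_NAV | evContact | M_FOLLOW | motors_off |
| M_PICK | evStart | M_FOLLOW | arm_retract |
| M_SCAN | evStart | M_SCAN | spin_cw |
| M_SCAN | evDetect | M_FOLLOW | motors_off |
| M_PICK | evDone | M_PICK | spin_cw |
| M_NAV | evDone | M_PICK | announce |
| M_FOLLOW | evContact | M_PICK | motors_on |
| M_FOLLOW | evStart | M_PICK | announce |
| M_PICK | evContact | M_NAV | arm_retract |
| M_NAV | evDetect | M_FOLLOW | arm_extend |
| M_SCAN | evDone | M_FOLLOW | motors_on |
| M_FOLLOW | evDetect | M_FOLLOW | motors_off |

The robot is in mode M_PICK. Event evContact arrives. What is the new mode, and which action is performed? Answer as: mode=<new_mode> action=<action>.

mode=M_NAV action=arm_retract

current mode = M_PICK; filter table to that mode:
  (M_PICK, evDetect) → (M_NAV, announce)
  (M_PICK, evStart) → (M_FOLLOW, arm_retract)
  (M_PICK, evDone) → (M_PICK, spin_cw)
  (M_PICK, evContact) → (M_NAV, arm_retract)  ← event matches
event = evContact selects (M_NAV, arm_retract)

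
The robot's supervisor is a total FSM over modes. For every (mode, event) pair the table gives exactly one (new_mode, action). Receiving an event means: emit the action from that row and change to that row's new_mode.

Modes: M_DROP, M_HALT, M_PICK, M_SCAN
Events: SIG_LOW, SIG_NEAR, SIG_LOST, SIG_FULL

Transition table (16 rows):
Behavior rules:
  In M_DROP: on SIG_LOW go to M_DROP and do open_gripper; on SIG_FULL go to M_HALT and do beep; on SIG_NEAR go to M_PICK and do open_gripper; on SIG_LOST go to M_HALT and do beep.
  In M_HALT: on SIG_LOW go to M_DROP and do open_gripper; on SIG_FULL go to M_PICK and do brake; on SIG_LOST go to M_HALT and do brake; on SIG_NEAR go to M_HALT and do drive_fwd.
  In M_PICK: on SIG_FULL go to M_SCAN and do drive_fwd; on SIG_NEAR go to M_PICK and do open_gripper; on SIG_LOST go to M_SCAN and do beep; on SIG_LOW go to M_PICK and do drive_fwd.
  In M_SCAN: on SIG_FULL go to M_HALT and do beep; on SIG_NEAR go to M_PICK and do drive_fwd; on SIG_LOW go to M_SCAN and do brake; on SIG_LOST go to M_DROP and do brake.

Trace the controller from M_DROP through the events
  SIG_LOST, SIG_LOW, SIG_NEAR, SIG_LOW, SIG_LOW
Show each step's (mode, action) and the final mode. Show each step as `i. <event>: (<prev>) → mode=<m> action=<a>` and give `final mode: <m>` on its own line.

final mode: M_PICK

1. SIG_LOST: (M_DROP) → mode=M_HALT action=beep
2. SIG_LOW: (M_HALT) → mode=M_DROP action=open_gripper
3. SIG_NEAR: (M_DROP) → mode=M_PICK action=open_gripper
4. SIG_LOW: (M_PICK) → mode=M_PICK action=drive_fwd
5. SIG_LOW: (M_PICK) → mode=M_PICK action=drive_fwd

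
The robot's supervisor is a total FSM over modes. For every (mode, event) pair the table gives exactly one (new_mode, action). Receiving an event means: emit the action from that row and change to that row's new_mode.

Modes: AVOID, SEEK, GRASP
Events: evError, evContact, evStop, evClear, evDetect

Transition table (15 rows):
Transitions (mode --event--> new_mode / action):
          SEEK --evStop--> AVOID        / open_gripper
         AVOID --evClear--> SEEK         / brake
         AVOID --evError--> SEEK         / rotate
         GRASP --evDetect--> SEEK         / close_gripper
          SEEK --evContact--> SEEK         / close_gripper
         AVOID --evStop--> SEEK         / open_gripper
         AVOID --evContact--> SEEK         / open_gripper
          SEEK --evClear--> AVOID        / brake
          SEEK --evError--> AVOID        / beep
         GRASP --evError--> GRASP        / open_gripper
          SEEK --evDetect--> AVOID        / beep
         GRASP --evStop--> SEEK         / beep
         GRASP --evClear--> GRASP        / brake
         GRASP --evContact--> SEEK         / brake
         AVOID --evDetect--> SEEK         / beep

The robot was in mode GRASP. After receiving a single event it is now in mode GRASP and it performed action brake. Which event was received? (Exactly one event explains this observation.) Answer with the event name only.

evClear

try evError: (GRASP, evError) → (GRASP, open_gripper)
try evContact: (GRASP, evContact) → (SEEK, brake)
try evStop: (GRASP, evStop) → (SEEK, beep)
try evClear: (GRASP, evClear) → (GRASP, brake)  ← matches
try evDetect: (GRASP, evDetect) → (SEEK, close_gripper)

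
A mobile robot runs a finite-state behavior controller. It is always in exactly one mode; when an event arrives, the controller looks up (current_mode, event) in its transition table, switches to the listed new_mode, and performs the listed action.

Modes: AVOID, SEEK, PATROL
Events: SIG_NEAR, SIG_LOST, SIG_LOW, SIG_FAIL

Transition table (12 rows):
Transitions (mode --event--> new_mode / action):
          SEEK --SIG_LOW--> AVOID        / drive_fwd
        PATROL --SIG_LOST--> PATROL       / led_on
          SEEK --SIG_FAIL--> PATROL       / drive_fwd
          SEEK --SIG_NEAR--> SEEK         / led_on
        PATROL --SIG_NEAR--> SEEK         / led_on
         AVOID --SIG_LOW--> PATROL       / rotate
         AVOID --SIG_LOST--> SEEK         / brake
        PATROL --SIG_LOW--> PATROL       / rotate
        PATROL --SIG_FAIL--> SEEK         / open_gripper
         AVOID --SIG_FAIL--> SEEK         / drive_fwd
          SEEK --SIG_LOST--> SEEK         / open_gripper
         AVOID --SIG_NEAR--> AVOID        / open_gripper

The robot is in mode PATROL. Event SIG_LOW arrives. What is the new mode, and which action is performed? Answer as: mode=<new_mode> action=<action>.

current mode = PATROL; filter table to that mode:
  (PATROL, SIG_LOST) → (PATROL, led_on)
  (PATROL, SIG_NEAR) → (SEEK, led_on)
  (PATROL, SIG_LOW) → (PATROL, rotate)  ← event matches
  (PATROL, SIG_FAIL) → (SEEK, open_gripper)
event = SIG_LOW selects (PATROL, rotate)

mode=PATROL action=rotate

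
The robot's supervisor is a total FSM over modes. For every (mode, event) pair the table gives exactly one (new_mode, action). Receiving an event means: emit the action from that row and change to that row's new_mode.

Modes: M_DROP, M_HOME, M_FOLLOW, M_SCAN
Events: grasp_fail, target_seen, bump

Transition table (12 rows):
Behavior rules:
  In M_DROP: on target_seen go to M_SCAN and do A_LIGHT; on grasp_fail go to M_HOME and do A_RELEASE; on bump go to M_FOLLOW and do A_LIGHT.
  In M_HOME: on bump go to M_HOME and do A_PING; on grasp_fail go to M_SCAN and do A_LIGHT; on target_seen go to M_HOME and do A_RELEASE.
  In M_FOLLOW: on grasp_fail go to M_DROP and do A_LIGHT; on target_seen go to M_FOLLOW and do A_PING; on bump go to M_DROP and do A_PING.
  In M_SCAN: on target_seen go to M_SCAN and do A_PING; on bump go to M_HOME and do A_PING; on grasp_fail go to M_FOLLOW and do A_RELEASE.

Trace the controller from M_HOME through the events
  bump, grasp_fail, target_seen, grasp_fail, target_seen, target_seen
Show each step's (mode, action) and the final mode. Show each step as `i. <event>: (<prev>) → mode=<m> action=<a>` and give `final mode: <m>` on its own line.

final mode: M_FOLLOW

1. bump: (M_HOME) → mode=M_HOME action=A_PING
2. grasp_fail: (M_HOME) → mode=M_SCAN action=A_LIGHT
3. target_seen: (M_SCAN) → mode=M_SCAN action=A_PING
4. grasp_fail: (M_SCAN) → mode=M_FOLLOW action=A_RELEASE
5. target_seen: (M_FOLLOW) → mode=M_FOLLOW action=A_PING
6. target_seen: (M_FOLLOW) → mode=M_FOLLOW action=A_PING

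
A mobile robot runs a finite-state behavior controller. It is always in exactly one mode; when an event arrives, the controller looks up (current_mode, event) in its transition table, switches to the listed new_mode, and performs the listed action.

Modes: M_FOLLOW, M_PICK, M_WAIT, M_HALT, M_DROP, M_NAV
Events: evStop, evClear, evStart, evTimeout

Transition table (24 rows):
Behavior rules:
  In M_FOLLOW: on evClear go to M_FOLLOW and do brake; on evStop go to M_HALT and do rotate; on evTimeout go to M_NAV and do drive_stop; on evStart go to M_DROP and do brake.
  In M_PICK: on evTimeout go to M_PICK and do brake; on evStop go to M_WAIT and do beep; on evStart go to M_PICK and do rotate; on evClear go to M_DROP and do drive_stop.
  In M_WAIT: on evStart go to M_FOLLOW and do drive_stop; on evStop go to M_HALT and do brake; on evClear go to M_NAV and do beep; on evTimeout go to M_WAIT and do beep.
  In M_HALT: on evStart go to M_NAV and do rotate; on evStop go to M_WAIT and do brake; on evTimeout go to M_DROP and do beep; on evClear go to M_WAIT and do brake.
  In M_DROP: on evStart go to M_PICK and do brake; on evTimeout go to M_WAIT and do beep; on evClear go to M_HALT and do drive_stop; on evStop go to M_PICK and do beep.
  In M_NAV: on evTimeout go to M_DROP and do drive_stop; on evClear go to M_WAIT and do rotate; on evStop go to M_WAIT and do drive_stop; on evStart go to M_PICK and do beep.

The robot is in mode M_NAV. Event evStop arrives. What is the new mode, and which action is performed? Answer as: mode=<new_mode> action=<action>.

current mode = M_NAV; filter table to that mode:
  (M_NAV, evTimeout) → (M_DROP, drive_stop)
  (M_NAV, evClear) → (M_WAIT, rotate)
  (M_NAV, evStop) → (M_WAIT, drive_stop)  ← event matches
  (M_NAV, evStart) → (M_PICK, beep)
event = evStop selects (M_WAIT, drive_stop)

mode=M_WAIT action=drive_stop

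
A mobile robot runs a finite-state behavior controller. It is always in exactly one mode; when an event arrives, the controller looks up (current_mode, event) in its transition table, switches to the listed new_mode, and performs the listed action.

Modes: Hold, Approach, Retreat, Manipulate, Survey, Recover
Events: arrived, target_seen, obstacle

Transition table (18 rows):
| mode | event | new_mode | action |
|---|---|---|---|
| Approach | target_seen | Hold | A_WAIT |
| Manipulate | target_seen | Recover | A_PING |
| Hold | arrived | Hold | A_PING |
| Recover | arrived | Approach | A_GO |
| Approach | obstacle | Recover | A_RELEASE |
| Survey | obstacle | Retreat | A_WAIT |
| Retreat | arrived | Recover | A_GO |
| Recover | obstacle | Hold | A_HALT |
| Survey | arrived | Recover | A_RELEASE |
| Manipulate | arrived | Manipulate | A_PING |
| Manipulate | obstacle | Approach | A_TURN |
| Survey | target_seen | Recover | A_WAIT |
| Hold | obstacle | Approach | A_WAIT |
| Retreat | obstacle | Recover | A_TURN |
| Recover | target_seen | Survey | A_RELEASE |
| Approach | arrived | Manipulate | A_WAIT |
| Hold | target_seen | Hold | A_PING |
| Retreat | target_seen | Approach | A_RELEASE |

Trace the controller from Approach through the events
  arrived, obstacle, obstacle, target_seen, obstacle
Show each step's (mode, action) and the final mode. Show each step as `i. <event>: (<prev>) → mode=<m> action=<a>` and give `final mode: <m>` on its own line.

1. arrived: (Approach) → mode=Manipulate action=A_WAIT
2. obstacle: (Manipulate) → mode=Approach action=A_TURN
3. obstacle: (Approach) → mode=Recover action=A_RELEASE
4. target_seen: (Recover) → mode=Survey action=A_RELEASE
5. obstacle: (Survey) → mode=Retreat action=A_WAIT

final mode: Retreat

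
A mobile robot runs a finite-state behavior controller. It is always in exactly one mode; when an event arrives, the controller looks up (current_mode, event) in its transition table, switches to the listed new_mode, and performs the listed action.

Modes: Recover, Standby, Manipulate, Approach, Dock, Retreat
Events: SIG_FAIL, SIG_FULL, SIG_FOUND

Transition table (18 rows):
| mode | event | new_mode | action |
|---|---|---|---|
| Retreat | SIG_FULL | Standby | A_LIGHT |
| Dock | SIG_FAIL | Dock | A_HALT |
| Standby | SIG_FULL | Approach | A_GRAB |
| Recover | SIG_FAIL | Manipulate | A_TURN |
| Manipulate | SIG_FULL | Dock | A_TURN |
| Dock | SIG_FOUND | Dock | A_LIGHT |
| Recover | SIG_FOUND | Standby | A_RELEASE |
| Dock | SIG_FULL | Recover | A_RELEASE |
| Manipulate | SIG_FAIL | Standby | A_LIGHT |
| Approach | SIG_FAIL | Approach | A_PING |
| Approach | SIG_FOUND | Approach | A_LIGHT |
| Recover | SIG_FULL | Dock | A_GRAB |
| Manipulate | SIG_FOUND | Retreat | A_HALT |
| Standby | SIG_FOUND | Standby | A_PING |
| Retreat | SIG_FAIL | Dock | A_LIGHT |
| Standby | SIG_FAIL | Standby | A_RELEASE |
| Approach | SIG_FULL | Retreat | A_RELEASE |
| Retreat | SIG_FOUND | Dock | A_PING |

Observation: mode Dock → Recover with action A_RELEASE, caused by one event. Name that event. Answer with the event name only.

try SIG_FAIL: (Dock, SIG_FAIL) → (Dock, A_HALT)
try SIG_FULL: (Dock, SIG_FULL) → (Recover, A_RELEASE)  ← matches
try SIG_FOUND: (Dock, SIG_FOUND) → (Dock, A_LIGHT)

SIG_FULL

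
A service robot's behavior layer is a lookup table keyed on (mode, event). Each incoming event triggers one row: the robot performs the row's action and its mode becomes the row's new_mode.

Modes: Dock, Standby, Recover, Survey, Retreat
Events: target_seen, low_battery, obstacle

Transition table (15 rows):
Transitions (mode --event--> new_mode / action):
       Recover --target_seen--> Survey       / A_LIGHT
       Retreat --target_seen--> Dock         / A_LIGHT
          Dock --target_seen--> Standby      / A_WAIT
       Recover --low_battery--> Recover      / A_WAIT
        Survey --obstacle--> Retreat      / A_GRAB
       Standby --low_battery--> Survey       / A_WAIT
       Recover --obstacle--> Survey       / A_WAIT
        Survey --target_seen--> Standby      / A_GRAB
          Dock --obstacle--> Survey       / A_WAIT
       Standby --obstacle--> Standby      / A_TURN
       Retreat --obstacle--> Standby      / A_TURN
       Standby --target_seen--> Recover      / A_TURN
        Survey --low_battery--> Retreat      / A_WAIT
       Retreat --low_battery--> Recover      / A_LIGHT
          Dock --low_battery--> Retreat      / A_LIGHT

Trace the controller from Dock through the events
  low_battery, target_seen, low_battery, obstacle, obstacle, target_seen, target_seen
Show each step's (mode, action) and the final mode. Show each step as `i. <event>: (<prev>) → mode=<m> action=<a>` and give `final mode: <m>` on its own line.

1. low_battery: (Dock) → mode=Retreat action=A_LIGHT
2. target_seen: (Retreat) → mode=Dock action=A_LIGHT
3. low_battery: (Dock) → mode=Retreat action=A_LIGHT
4. obstacle: (Retreat) → mode=Standby action=A_TURN
5. obstacle: (Standby) → mode=Standby action=A_TURN
6. target_seen: (Standby) → mode=Recover action=A_TURN
7. target_seen: (Recover) → mode=Survey action=A_LIGHT

final mode: Survey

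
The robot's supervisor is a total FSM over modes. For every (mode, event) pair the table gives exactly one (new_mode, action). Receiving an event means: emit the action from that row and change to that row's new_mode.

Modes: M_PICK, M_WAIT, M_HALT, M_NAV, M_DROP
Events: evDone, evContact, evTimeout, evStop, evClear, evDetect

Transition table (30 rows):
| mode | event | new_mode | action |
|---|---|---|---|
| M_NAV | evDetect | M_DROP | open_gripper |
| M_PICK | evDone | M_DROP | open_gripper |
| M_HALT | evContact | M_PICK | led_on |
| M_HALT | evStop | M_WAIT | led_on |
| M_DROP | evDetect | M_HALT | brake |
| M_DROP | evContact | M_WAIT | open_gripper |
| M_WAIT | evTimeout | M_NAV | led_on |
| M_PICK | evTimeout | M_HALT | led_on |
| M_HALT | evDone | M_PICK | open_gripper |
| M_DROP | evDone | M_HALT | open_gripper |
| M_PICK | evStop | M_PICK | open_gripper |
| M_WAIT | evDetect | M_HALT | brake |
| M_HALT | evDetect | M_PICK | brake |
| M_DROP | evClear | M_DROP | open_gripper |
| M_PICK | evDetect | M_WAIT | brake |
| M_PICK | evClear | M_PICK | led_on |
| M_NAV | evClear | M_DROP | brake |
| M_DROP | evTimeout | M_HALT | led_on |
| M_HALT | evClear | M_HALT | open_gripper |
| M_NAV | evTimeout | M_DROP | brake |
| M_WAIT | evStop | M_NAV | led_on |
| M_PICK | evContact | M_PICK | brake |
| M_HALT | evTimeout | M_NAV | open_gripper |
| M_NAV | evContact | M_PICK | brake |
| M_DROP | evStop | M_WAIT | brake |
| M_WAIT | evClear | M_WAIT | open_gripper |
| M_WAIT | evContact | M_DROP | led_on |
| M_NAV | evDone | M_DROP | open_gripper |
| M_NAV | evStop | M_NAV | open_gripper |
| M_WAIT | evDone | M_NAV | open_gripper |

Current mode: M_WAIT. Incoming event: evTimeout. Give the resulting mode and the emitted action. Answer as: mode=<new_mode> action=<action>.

mode=M_NAV action=led_on

current mode = M_WAIT; filter table to that mode:
  (M_WAIT, evTimeout) → (M_NAV, led_on)  ← event matches
  (M_WAIT, evDetect) → (M_HALT, brake)
  (M_WAIT, evStop) → (M_NAV, led_on)
  (M_WAIT, evClear) → (M_WAIT, open_gripper)
  (M_WAIT, evContact) → (M_DROP, led_on)
  (M_WAIT, evDone) → (M_NAV, open_gripper)
event = evTimeout selects (M_NAV, led_on)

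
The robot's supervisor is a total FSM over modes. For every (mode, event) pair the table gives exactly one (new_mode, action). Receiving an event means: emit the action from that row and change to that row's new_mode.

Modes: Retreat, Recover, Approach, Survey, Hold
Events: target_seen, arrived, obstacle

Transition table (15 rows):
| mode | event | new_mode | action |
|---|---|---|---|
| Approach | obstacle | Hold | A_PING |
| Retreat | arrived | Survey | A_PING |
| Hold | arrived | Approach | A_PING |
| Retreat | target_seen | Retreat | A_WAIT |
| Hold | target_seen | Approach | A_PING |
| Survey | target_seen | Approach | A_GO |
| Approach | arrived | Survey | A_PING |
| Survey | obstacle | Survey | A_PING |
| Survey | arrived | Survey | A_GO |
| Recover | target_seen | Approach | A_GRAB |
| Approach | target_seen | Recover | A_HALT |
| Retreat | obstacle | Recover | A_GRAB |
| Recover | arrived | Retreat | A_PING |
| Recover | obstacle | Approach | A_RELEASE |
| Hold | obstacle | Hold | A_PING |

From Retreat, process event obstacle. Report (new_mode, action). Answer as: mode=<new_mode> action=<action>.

mode=Recover action=A_GRAB

current mode = Retreat; filter table to that mode:
  (Retreat, arrived) → (Survey, A_PING)
  (Retreat, target_seen) → (Retreat, A_WAIT)
  (Retreat, obstacle) → (Recover, A_GRAB)  ← event matches
event = obstacle selects (Recover, A_GRAB)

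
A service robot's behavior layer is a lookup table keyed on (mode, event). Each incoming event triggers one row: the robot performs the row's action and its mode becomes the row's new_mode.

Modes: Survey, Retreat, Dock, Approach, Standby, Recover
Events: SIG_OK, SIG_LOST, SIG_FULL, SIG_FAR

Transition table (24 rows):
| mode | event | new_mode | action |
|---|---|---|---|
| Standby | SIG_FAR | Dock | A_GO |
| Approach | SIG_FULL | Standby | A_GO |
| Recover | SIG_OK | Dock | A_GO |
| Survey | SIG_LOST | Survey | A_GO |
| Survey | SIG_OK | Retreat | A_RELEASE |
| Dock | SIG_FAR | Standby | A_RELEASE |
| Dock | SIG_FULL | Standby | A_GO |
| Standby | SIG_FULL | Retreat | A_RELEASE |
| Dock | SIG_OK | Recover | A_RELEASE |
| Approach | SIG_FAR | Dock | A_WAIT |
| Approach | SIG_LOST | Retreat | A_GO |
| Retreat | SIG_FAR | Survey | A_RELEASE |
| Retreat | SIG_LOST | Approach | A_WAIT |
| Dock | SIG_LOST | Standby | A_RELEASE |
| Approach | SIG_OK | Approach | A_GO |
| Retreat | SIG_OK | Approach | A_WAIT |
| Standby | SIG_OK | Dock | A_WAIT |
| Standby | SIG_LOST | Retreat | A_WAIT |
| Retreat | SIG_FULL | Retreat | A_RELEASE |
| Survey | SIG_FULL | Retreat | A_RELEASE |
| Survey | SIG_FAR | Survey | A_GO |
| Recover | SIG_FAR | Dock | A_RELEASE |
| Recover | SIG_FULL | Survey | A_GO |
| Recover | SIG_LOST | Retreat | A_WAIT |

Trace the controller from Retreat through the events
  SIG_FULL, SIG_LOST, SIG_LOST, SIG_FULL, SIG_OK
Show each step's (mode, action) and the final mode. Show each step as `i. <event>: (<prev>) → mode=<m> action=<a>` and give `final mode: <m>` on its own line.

final mode: Approach

1. SIG_FULL: (Retreat) → mode=Retreat action=A_RELEASE
2. SIG_LOST: (Retreat) → mode=Approach action=A_WAIT
3. SIG_LOST: (Approach) → mode=Retreat action=A_GO
4. SIG_FULL: (Retreat) → mode=Retreat action=A_RELEASE
5. SIG_OK: (Retreat) → mode=Approach action=A_WAIT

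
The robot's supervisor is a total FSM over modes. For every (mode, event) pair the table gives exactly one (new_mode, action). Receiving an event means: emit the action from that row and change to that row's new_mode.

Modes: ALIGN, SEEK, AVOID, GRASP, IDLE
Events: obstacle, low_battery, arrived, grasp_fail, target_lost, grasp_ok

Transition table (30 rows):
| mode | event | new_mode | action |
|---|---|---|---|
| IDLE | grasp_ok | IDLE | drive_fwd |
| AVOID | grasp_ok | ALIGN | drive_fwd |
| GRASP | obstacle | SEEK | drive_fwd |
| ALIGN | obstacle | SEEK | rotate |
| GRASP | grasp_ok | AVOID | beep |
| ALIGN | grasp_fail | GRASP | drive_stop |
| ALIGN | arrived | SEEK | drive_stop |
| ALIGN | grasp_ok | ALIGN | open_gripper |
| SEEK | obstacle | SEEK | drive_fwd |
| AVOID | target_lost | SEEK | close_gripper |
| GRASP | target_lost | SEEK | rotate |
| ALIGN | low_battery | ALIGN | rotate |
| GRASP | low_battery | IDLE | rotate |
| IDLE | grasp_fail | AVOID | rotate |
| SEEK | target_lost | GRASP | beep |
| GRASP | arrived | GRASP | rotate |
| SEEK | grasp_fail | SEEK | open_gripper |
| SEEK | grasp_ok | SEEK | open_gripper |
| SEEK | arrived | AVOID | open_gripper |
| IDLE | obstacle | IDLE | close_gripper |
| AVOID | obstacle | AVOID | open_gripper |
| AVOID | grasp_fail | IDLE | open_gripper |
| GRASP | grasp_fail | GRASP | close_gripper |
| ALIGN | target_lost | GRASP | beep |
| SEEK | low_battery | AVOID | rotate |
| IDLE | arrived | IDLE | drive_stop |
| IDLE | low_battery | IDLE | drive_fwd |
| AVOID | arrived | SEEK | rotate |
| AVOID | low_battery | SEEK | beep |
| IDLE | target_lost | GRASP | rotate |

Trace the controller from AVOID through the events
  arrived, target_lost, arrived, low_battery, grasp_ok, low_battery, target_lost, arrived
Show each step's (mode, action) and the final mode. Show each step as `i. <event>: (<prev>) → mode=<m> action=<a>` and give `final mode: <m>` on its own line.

final mode: GRASP

1. arrived: (AVOID) → mode=SEEK action=rotate
2. target_lost: (SEEK) → mode=GRASP action=beep
3. arrived: (GRASP) → mode=GRASP action=rotate
4. low_battery: (GRASP) → mode=IDLE action=rotate
5. grasp_ok: (IDLE) → mode=IDLE action=drive_fwd
6. low_battery: (IDLE) → mode=IDLE action=drive_fwd
7. target_lost: (IDLE) → mode=GRASP action=rotate
8. arrived: (GRASP) → mode=GRASP action=rotate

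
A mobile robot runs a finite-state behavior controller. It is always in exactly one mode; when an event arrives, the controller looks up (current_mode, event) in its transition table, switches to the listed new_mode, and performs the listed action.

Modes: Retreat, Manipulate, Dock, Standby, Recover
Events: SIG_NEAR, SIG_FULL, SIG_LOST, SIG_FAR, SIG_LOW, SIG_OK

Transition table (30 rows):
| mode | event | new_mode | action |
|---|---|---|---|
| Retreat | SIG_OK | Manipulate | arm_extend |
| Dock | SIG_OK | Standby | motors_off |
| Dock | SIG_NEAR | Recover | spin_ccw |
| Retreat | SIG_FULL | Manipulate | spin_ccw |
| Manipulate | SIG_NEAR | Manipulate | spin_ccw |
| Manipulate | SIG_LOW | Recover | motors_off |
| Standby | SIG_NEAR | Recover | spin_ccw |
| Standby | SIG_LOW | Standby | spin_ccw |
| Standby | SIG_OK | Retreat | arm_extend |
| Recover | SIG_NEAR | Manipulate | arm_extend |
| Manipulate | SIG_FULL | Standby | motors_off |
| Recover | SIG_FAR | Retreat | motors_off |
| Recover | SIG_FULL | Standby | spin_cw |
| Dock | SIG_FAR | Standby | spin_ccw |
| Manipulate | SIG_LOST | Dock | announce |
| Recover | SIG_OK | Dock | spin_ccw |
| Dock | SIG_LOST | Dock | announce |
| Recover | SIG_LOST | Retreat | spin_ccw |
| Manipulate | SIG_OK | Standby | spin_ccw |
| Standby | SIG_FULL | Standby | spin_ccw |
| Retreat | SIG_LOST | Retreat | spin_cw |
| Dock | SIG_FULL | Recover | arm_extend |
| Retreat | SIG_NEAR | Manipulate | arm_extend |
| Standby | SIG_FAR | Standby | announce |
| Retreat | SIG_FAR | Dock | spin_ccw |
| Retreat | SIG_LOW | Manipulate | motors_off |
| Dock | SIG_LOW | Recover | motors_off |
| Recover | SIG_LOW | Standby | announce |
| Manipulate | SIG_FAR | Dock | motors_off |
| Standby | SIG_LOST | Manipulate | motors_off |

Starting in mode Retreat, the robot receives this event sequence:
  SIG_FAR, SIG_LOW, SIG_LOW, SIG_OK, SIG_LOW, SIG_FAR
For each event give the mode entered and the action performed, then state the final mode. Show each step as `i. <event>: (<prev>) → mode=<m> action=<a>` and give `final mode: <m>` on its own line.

1. SIG_FAR: (Retreat) → mode=Dock action=spin_ccw
2. SIG_LOW: (Dock) → mode=Recover action=motors_off
3. SIG_LOW: (Recover) → mode=Standby action=announce
4. SIG_OK: (Standby) → mode=Retreat action=arm_extend
5. SIG_LOW: (Retreat) → mode=Manipulate action=motors_off
6. SIG_FAR: (Manipulate) → mode=Dock action=motors_off

final mode: Dock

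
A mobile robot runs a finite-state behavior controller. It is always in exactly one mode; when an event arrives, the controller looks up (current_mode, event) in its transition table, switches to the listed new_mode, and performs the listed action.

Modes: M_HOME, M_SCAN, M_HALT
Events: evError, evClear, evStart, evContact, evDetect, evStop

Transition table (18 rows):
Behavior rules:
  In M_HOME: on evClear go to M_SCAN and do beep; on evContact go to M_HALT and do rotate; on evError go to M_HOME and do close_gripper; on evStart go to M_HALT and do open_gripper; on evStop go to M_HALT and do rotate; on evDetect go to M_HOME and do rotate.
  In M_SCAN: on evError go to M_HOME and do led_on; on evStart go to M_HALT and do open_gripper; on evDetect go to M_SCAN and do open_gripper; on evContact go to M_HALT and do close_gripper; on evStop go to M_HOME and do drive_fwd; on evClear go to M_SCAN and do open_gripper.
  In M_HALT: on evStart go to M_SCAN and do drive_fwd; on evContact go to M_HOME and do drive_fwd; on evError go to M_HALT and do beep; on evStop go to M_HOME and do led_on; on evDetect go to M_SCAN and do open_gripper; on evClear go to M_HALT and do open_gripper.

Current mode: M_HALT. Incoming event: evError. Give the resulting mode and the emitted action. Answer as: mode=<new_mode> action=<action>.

mode=M_HALT action=beep

current mode = M_HALT; filter table to that mode:
  (M_HALT, evStart) → (M_SCAN, drive_fwd)
  (M_HALT, evContact) → (M_HOME, drive_fwd)
  (M_HALT, evError) → (M_HALT, beep)  ← event matches
  (M_HALT, evStop) → (M_HOME, led_on)
  (M_HALT, evDetect) → (M_SCAN, open_gripper)
  (M_HALT, evClear) → (M_HALT, open_gripper)
event = evError selects (M_HALT, beep)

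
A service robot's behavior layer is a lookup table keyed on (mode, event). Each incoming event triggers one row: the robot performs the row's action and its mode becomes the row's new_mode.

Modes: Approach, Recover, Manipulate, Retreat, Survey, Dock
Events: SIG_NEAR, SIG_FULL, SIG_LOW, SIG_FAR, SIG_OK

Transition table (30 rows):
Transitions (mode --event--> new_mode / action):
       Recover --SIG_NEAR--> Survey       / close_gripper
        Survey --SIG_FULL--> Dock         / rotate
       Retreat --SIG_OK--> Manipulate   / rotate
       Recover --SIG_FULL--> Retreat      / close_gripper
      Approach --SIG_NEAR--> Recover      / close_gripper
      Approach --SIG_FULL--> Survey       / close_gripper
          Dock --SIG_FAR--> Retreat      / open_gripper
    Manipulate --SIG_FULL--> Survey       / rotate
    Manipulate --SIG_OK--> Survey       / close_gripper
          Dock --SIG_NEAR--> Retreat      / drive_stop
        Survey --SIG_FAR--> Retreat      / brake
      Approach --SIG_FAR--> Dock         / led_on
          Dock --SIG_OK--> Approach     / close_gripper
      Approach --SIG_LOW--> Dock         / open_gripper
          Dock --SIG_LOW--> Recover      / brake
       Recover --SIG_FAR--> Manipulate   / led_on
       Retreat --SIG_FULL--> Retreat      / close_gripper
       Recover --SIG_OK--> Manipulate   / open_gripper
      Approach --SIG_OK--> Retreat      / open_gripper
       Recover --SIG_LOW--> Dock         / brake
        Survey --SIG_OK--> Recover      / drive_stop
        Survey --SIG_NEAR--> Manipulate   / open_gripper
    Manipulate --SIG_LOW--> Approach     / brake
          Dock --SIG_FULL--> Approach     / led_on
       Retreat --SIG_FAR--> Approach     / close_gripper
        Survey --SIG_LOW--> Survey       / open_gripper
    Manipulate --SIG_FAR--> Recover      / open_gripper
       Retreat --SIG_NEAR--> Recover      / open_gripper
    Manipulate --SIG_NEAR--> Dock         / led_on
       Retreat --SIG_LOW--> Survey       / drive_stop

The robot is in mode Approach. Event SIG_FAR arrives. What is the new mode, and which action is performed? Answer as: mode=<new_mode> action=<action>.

current mode = Approach; filter table to that mode:
  (Approach, SIG_NEAR) → (Recover, close_gripper)
  (Approach, SIG_FULL) → (Survey, close_gripper)
  (Approach, SIG_FAR) → (Dock, led_on)  ← event matches
  (Approach, SIG_LOW) → (Dock, open_gripper)
  (Approach, SIG_OK) → (Retreat, open_gripper)
event = SIG_FAR selects (Dock, led_on)

mode=Dock action=led_on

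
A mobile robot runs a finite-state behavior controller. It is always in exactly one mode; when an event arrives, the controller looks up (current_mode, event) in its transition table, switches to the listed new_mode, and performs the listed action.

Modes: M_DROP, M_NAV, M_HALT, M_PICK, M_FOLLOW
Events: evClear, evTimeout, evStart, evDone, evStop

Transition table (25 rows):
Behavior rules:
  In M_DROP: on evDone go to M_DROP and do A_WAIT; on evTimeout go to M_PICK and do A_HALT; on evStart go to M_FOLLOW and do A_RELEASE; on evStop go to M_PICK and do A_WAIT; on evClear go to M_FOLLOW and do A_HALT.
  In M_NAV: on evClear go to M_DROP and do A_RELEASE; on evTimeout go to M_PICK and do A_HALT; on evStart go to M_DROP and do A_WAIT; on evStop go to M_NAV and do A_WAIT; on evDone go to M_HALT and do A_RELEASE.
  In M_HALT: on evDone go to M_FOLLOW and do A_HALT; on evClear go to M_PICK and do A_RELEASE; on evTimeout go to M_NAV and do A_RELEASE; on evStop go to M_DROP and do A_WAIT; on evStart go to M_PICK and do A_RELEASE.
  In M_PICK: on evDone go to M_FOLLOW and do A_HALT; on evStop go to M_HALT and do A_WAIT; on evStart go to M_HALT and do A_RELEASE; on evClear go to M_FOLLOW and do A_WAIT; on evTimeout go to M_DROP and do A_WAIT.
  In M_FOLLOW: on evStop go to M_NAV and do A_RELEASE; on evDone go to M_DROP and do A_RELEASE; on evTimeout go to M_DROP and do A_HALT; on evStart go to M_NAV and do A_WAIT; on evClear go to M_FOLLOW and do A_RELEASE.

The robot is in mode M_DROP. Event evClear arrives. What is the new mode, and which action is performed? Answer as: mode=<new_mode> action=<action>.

mode=M_FOLLOW action=A_HALT

current mode = M_DROP; filter table to that mode:
  (M_DROP, evDone) → (M_DROP, A_WAIT)
  (M_DROP, evTimeout) → (M_PICK, A_HALT)
  (M_DROP, evStart) → (M_FOLLOW, A_RELEASE)
  (M_DROP, evStop) → (M_PICK, A_WAIT)
  (M_DROP, evClear) → (M_FOLLOW, A_HALT)  ← event matches
event = evClear selects (M_FOLLOW, A_HALT)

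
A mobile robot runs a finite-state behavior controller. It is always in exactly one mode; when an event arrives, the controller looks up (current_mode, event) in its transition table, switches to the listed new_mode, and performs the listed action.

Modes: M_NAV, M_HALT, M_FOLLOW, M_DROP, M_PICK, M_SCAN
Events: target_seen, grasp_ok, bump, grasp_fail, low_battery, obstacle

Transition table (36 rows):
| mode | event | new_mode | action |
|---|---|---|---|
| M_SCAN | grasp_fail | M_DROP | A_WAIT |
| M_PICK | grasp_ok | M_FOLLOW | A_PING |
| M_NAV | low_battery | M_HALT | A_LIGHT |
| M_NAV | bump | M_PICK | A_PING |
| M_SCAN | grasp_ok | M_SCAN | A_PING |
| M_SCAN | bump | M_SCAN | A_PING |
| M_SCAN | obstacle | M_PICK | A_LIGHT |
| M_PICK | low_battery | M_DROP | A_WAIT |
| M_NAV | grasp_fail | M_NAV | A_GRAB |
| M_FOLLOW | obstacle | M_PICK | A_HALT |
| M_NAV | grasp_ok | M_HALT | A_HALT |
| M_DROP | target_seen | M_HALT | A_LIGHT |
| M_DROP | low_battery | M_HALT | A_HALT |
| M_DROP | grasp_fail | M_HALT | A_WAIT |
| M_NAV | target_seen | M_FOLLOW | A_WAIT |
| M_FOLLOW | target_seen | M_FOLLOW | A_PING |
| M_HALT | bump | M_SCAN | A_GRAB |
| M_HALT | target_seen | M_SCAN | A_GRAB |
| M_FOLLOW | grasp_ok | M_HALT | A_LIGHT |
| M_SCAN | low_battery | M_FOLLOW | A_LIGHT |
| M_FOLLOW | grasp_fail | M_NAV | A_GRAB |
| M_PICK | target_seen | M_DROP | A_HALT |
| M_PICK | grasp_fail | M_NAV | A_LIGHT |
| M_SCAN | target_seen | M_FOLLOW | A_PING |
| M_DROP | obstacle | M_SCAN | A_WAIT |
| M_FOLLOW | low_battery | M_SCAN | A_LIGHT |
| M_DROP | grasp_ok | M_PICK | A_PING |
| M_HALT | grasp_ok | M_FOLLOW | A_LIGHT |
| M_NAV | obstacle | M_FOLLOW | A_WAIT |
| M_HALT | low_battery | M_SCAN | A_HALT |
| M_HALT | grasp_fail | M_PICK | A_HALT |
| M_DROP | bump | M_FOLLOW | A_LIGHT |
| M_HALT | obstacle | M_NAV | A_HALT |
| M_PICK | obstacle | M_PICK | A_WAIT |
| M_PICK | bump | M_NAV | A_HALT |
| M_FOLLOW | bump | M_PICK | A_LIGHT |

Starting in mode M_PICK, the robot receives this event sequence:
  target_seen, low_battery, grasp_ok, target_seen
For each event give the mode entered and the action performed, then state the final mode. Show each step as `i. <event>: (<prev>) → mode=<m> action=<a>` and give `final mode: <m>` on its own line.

1. target_seen: (M_PICK) → mode=M_DROP action=A_HALT
2. low_battery: (M_DROP) → mode=M_HALT action=A_HALT
3. grasp_ok: (M_HALT) → mode=M_FOLLOW action=A_LIGHT
4. target_seen: (M_FOLLOW) → mode=M_FOLLOW action=A_PING

final mode: M_FOLLOW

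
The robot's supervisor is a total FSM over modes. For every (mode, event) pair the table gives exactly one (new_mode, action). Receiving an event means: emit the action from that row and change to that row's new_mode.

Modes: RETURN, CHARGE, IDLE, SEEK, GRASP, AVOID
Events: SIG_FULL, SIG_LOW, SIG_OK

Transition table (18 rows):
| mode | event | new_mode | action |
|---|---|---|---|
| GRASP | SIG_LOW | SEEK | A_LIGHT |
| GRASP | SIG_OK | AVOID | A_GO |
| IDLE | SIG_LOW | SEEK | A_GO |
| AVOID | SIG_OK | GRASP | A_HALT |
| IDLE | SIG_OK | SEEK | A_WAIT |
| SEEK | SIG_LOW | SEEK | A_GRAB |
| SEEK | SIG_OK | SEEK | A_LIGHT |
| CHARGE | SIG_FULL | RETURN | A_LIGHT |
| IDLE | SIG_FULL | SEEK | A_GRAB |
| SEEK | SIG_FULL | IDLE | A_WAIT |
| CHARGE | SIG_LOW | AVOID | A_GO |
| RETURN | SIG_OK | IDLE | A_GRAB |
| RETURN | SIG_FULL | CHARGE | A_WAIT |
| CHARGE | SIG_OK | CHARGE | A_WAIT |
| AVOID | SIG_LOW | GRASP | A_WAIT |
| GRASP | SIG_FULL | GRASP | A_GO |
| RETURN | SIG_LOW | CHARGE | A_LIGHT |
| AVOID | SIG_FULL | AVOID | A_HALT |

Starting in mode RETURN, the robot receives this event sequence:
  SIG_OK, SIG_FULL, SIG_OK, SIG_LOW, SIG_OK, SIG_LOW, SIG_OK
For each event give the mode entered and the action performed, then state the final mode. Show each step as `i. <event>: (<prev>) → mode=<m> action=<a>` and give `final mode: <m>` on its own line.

final mode: SEEK

1. SIG_OK: (RETURN) → mode=IDLE action=A_GRAB
2. SIG_FULL: (IDLE) → mode=SEEK action=A_GRAB
3. SIG_OK: (SEEK) → mode=SEEK action=A_LIGHT
4. SIG_LOW: (SEEK) → mode=SEEK action=A_GRAB
5. SIG_OK: (SEEK) → mode=SEEK action=A_LIGHT
6. SIG_LOW: (SEEK) → mode=SEEK action=A_GRAB
7. SIG_OK: (SEEK) → mode=SEEK action=A_LIGHT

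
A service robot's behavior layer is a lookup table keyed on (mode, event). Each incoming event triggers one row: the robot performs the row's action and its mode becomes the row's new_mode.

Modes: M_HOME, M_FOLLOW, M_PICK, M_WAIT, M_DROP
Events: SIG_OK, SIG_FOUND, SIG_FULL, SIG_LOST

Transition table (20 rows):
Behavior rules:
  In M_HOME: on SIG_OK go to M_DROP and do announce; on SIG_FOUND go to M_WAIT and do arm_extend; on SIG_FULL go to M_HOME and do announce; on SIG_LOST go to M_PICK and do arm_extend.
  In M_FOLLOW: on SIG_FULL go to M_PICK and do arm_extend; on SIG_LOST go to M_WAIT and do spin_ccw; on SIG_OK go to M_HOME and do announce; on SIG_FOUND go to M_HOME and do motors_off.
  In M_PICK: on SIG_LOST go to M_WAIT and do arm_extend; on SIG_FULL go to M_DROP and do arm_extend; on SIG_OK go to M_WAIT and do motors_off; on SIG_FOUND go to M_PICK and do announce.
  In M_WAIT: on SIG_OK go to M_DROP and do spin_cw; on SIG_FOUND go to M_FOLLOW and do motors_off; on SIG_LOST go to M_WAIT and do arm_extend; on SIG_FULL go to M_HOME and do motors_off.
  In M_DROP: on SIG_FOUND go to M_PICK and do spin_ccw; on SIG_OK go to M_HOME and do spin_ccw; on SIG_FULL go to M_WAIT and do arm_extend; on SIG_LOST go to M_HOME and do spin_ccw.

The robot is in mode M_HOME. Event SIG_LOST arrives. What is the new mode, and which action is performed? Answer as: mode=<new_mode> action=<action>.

current mode = M_HOME; filter table to that mode:
  (M_HOME, SIG_OK) → (M_DROP, announce)
  (M_HOME, SIG_FOUND) → (M_WAIT, arm_extend)
  (M_HOME, SIG_FULL) → (M_HOME, announce)
  (M_HOME, SIG_LOST) → (M_PICK, arm_extend)  ← event matches
event = SIG_LOST selects (M_PICK, arm_extend)

mode=M_PICK action=arm_extend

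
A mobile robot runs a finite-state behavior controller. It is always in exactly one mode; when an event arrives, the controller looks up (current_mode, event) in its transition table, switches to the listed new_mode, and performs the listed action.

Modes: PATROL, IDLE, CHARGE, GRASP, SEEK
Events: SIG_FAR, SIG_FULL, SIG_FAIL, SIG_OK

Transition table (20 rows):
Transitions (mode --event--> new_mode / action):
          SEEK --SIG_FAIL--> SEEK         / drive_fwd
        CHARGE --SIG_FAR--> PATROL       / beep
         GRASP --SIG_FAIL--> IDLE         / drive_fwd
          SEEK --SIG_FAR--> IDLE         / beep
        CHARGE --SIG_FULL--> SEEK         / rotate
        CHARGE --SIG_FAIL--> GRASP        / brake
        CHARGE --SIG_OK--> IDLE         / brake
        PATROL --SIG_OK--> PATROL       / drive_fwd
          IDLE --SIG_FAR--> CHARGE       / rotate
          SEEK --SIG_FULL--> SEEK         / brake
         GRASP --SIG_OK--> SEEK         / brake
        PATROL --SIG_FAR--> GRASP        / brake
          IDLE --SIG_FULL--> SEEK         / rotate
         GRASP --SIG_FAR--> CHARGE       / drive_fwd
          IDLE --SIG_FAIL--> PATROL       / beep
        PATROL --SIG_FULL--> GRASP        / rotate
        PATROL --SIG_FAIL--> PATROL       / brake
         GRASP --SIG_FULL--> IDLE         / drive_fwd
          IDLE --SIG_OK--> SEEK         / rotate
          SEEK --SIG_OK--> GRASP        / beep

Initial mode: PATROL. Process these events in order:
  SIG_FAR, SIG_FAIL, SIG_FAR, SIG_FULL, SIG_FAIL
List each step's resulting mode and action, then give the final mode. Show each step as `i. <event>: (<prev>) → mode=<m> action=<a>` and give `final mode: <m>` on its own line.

final mode: SEEK

1. SIG_FAR: (PATROL) → mode=GRASP action=brake
2. SIG_FAIL: (GRASP) → mode=IDLE action=drive_fwd
3. SIG_FAR: (IDLE) → mode=CHARGE action=rotate
4. SIG_FULL: (CHARGE) → mode=SEEK action=rotate
5. SIG_FAIL: (SEEK) → mode=SEEK action=drive_fwd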